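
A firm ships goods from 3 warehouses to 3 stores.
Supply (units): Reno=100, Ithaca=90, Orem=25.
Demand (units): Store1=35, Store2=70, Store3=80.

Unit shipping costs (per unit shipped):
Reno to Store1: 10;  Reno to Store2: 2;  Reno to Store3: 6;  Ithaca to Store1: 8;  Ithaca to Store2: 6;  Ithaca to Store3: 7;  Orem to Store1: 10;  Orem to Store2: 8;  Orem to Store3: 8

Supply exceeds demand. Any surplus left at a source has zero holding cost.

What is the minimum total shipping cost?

950

A cheapest plan:
  Reno to Store2: 70 × 2 = 140
  Reno to Store3: 30 × 6 = 180
  Ithaca to Store1: 35 × 8 = 280
  Ithaca to Store3: 50 × 7 = 350
Total = 140 + 180 + 280 + 350 = 950.
(Supply check: Reno ships 100; Ithaca ships 85; Orem ships 0.)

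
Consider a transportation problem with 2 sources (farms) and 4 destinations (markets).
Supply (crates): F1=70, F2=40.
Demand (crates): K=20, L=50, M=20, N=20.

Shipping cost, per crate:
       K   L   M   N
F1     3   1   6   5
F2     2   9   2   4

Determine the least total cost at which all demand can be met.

230

Optimal allocation:
  F1 to K: 20 × 3 = 60
  F1 to L: 50 × 1 = 50
  F2 to M: 20 × 2 = 40
  F2 to N: 20 × 4 = 80
Total = 60 + 50 + 40 + 80 = 230.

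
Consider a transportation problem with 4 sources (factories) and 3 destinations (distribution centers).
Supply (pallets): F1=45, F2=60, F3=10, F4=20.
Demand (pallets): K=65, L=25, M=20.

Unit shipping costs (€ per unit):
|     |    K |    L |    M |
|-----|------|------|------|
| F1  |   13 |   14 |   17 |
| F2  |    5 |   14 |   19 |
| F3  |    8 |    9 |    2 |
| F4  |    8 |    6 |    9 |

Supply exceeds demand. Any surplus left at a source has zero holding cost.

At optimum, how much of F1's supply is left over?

25

Minimum-cost shipments:
  F1 to K: 5 × €13 = €65
  F1 to L: 15 × €14 = €210
  F2 to K: 60 × €5 = €300
  F3 to M: 10 × €2 = €20
  F4 to L: 10 × €6 = €60
  F4 to M: 10 × €9 = €90
Total cost = €745.
F1 ships 20 of its 45, leaving 25.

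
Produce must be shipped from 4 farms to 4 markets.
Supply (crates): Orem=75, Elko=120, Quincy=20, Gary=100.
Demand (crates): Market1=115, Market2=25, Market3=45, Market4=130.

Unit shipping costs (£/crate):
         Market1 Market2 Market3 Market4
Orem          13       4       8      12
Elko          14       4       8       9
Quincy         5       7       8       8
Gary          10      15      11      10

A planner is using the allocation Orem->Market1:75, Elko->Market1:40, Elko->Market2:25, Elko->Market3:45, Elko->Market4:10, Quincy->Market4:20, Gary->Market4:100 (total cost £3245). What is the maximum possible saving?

545

Current plan cost = 75·13 + 40·14 + 25·4 + 45·8 + 10·9 + 20·8 + 100·10 = £3245.
Optimal plan:
  Orem→Market2: 25 crates
  Orem→Market3: 45 crates
  Orem→Market4: 5 crates
  Elko→Market4: 120 crates
  Quincy→Market1: 20 crates
  Gary→Market1: 95 crates
  Gary→Market4: 5 crates
Optimal cost = £2700.
Saving = 3245 − 2700 = £545.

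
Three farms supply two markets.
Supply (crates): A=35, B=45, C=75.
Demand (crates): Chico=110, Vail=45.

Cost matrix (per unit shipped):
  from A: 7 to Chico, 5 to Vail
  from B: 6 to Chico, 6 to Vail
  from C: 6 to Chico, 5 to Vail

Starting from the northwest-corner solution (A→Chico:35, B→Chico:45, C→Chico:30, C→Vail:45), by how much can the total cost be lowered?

Current plan cost = 35·7 + 45·6 + 30·6 + 45·5 = 920.
Optimal plan:
  A–Vail: 35 × 5 = 175
  B–Chico: 45 × 6 = 270
  C–Chico: 65 × 6 = 390
  C–Vail: 10 × 5 = 50
Optimal cost = 885.
Saving = 920 − 885 = 35.

35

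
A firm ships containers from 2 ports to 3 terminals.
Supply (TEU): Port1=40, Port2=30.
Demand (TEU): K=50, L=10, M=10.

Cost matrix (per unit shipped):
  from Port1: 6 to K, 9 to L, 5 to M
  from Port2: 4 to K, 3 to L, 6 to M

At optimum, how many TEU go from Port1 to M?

10

The minimum-cost plan:
  Port1–K: 30 × 6 = 180
  Port1–M: 10 × 5 = 50
  Port2–K: 20 × 4 = 80
  Port2–L: 10 × 3 = 30
Total cost = 340.
So Port1→M carries 10 TEU.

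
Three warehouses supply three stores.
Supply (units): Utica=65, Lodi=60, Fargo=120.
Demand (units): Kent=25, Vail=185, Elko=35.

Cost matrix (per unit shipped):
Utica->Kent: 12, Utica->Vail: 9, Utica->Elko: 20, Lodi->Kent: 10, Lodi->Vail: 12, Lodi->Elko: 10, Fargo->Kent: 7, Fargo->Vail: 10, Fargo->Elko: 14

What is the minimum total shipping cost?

2360

An optimal shipping plan:
  Utica→Vail: 65 × 9 = 585
  Lodi→Vail: 25 × 12 = 300
  Lodi→Elko: 35 × 10 = 350
  Fargo→Kent: 25 × 7 = 175
  Fargo→Vail: 95 × 10 = 950
Total = 585 + 300 + 350 + 175 + 950 = 2360.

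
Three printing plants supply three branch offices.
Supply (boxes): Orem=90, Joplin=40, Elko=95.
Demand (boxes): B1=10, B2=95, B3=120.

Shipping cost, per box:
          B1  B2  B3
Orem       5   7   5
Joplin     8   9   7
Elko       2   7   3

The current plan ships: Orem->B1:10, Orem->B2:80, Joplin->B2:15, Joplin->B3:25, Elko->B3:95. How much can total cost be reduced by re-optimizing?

10

Current plan cost = 10·5 + 80·7 + 15·9 + 25·7 + 95·3 = 1205.
Optimal plan:
  Orem->B2: 90 × 7 = 630
  Joplin->B2: 5 × 9 = 45
  Joplin->B3: 35 × 7 = 245
  Elko->B1: 10 × 2 = 20
  Elko->B3: 85 × 3 = 255
Optimal cost = 1195.
Saving = 1205 − 1195 = 10.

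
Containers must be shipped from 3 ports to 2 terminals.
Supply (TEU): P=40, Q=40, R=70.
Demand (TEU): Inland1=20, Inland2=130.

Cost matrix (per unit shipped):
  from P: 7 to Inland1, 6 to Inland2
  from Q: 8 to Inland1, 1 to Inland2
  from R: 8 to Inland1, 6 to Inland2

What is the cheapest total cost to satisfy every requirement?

720

A cheapest plan:
  P->Inland1: 20 TEU
  P->Inland2: 20 TEU
  Q->Inland2: 40 TEU
  R->Inland2: 70 TEU
Total cost = 720.
(Supply check: P ships 40; Q ships 40; R ships 70.)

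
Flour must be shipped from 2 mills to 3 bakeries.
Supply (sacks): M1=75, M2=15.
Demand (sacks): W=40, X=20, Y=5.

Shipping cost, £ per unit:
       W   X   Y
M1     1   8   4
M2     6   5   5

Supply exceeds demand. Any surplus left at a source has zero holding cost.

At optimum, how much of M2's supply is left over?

0

An optimal plan:
  M1 to W: 40 sacks
  M1 to X: 5 sacks
  M1 to Y: 5 sacks
  M2 to X: 15 sacks
Total cost = £175.
M2 ships 15 of its 15, leaving 0.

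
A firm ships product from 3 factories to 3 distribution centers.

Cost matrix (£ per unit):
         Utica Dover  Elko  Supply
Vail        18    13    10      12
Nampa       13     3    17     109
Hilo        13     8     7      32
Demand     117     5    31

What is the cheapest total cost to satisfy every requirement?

1789

Optimal allocation:
  Vail to Elko: 12 × £10 = £120
  Nampa to Utica: 104 × £13 = £1352
  Nampa to Dover: 5 × £3 = £15
  Hilo to Utica: 13 × £13 = £169
  Hilo to Elko: 19 × £7 = £133
Total = 120 + 1352 + 15 + 169 + 133 = £1789.
(Supply check: Vail ships 12; Nampa ships 109; Hilo ships 32.)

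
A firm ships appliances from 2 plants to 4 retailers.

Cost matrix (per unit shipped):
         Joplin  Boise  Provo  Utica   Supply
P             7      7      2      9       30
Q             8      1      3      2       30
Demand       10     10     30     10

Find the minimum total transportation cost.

An optimal shipping plan:
  P–Joplin: 10 × 7 = 70
  P–Provo: 20 × 2 = 40
  Q–Boise: 10 × 1 = 10
  Q–Provo: 10 × 3 = 30
  Q–Utica: 10 × 2 = 20
Total = 70 + 40 + 10 + 30 + 20 = 170.
(Supply check: P ships 30; Q ships 30.)

170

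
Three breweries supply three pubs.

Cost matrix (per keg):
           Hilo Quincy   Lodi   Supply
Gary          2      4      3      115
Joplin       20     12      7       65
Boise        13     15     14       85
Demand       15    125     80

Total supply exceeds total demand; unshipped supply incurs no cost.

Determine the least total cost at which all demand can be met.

A cheapest plan:
  Gary–Quincy: 115 × 4 = 460
  Joplin–Lodi: 65 × 7 = 455
  Boise–Hilo: 15 × 13 = 195
  Boise–Quincy: 10 × 15 = 150
  Boise–Lodi: 15 × 14 = 210
Total = 460 + 455 + 195 + 150 + 210 = 1470.
(Supply check: Gary ships 115; Joplin ships 65; Boise ships 40.)

1470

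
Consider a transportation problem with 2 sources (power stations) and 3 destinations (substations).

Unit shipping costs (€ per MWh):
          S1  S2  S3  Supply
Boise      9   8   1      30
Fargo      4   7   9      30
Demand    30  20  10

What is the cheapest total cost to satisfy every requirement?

290

One minimum-cost allocation:
  Boise→S2: 20 × €8 = €160
  Boise→S3: 10 × €1 = €10
  Fargo→S1: 30 × €4 = €120
Total = 160 + 10 + 120 = €290.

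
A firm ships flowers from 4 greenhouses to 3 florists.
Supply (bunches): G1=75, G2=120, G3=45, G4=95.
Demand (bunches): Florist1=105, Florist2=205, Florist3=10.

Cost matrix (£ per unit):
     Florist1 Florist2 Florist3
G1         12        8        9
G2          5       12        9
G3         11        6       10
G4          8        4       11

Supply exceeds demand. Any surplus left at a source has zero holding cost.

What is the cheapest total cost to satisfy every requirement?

1785

A cheapest plan:
  G1–Florist2: 65 × £8 = £520
  G1–Florist3: 10 × £9 = £90
  G2–Florist1: 105 × £5 = £525
  G3–Florist2: 45 × £6 = £270
  G4–Florist2: 95 × £4 = £380
Total = 520 + 90 + 525 + 270 + 380 = £1785.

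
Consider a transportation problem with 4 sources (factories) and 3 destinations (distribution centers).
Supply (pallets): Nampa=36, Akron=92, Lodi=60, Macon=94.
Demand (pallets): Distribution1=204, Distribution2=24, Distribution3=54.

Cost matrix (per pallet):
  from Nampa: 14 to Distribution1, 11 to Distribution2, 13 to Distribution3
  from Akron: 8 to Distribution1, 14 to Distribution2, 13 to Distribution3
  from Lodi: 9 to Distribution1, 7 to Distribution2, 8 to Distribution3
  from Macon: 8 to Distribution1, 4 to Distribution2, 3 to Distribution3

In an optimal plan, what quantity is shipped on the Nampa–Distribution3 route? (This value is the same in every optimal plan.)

The minimum-cost plan:
  Nampa→Distribution1: 36 × 14 = 504
  Akron→Distribution1: 92 × 8 = 736
  Lodi→Distribution1: 60 × 9 = 540
  Macon→Distribution1: 16 × 8 = 128
  Macon→Distribution2: 24 × 4 = 96
  Macon→Distribution3: 54 × 3 = 162
Total cost = 2166.
The route Nampa→Distribution3 is not used.

0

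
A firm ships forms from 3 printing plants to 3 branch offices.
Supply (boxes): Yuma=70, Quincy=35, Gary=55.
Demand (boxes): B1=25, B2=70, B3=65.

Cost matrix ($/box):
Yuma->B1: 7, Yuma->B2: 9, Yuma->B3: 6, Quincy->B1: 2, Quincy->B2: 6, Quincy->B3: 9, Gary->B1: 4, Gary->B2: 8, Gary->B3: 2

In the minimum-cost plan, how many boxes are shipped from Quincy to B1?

25

The minimum-cost plan:
  Yuma–B2: 60 × $9 = $540
  Yuma–B3: 10 × $6 = $60
  Quincy–B1: 25 × $2 = $50
  Quincy–B2: 10 × $6 = $60
  Gary–B3: 55 × $2 = $110
Total cost = $820.
So Quincy→B1 carries 25 boxes.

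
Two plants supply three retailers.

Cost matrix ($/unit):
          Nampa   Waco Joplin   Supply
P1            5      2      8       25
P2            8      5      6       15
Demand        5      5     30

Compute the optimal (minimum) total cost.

245

One minimum-cost allocation:
  P1->Nampa: 5 × $5 = $25
  P1->Waco: 5 × $2 = $10
  P1->Joplin: 15 × $8 = $120
  P2->Joplin: 15 × $6 = $90
Total = 25 + 10 + 120 + 90 = $245.
(Supply check: P1 ships 25; P2 ships 15.)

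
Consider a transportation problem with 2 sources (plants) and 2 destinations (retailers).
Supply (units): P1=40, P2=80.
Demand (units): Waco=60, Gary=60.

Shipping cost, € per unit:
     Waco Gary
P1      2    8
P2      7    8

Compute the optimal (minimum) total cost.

700

Optimal allocation:
  P1->Waco: 40 × €2 = €80
  P2->Waco: 20 × €7 = €140
  P2->Gary: 60 × €8 = €480
Total = 80 + 140 + 480 = €700.
(Supply check: P1 ships 40; P2 ships 80.)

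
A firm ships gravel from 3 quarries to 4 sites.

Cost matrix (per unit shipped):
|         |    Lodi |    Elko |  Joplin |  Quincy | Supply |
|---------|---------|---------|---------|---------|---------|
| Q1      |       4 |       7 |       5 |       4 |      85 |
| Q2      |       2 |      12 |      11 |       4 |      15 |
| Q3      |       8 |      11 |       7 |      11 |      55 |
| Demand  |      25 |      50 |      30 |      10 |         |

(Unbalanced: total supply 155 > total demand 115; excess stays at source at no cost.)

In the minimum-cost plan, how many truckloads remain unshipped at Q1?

An optimal plan:
  Q1->Lodi: 10 × 4 = 40
  Q1->Elko: 50 × 7 = 350
  Q1->Joplin: 15 × 5 = 75
  Q1->Quincy: 10 × 4 = 40
  Q2->Lodi: 15 × 2 = 30
  Q3->Joplin: 15 × 7 = 105
Total cost = 640.
Q1 ships 85 of its 85, leaving 0.

0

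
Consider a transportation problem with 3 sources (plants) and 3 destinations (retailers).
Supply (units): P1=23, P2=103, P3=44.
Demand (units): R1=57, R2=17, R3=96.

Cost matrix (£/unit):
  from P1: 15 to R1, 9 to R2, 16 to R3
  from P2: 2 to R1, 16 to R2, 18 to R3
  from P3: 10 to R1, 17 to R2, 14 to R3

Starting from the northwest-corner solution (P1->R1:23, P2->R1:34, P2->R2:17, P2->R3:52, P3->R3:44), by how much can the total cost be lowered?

Current plan cost = 23·15 + 34·2 + 17·16 + 52·18 + 44·14 = £2237.
Optimal plan:
  P1 to R2: 17 × £9 = £153
  P1 to R3: 6 × £16 = £96
  P2 to R1: 57 × £2 = £114
  P2 to R3: 46 × £18 = £828
  P3 to R3: 44 × £14 = £616
Optimal cost = £1807.
Saving = 2237 − 1807 = £430.

430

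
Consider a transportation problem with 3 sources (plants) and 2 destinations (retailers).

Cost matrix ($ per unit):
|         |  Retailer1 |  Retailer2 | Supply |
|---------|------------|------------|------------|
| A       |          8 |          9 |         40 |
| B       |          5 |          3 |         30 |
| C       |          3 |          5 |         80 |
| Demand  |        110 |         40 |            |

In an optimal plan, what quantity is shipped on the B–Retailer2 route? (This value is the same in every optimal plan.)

The minimum-cost plan:
  A–Retailer1: 30 × $8 = $240
  A–Retailer2: 10 × $9 = $90
  B–Retailer2: 30 × $3 = $90
  C–Retailer1: 80 × $3 = $240
Total cost = $660.
So B→Retailer2 carries 30 units.

30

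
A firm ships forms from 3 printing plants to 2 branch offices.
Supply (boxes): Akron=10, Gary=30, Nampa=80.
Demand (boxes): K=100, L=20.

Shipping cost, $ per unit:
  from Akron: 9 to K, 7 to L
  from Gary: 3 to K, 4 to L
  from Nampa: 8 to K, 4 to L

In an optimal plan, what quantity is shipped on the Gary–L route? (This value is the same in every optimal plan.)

0

Optimal shipments:
  Akron->K: 10 × $9 = $90
  Gary->K: 30 × $3 = $90
  Nampa->K: 60 × $8 = $480
  Nampa->L: 20 × $4 = $80
Total cost = $740.
The route Gary→L is not used.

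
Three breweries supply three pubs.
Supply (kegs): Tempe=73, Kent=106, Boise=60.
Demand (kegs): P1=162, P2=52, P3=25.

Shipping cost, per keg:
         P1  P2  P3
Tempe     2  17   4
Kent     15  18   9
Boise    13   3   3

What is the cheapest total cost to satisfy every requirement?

One minimum-cost allocation:
  Tempe→P1: 73 kegs
  Kent→P1: 89 kegs
  Kent→P3: 17 kegs
  Boise→P2: 52 kegs
  Boise→P3: 8 kegs
Total cost = 1814.
(Supply check: Tempe ships 73; Kent ships 106; Boise ships 60.)

1814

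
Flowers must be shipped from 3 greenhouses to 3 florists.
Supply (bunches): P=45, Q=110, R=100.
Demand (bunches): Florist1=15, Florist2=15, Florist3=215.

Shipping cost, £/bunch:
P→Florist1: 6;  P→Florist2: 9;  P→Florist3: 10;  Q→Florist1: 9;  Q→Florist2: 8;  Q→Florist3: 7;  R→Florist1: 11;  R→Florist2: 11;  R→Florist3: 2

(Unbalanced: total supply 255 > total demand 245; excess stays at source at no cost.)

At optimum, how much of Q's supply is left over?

0

An optimal plan:
  P to Florist1: 15 × £6 = £90
  P to Florist2: 15 × £9 = £135
  P to Florist3: 5 × £10 = £50
  Q to Florist3: 110 × £7 = £770
  R to Florist3: 100 × £2 = £200
Total cost = £1245.
Q ships 110 of its 110, leaving 0.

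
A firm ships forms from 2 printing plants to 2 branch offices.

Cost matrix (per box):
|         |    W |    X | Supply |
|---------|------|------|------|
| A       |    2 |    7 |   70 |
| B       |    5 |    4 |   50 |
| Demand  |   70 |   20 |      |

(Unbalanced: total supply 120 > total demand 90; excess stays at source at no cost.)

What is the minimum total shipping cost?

220

An optimal shipping plan:
  A–W: 70 × 2 = 140
  B–X: 20 × 4 = 80
Total = 140 + 80 = 220.
(Supply check: A ships 70; B ships 20.)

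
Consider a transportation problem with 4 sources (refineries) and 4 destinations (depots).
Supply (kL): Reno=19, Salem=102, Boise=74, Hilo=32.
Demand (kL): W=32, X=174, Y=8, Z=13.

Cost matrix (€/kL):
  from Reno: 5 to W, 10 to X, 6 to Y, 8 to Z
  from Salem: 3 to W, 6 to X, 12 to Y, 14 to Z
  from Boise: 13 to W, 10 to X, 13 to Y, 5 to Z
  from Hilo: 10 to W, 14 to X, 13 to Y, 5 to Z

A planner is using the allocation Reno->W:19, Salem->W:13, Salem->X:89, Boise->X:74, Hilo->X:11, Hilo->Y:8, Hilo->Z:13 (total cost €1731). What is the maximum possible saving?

27

Current plan cost = 19·5 + 13·3 + 89·6 + 74·10 + 11·14 + 8·13 + 13·5 = €1731.
Optimal plan:
  Reno to W: 11 kL
  Reno to Y: 8 kL
  Salem to W: 2 kL
  Salem to X: 100 kL
  Boise to X: 74 kL
  Hilo to W: 19 kL
  Hilo to Z: 13 kL
Optimal cost = €1704.
Saving = 1731 − 1704 = €27.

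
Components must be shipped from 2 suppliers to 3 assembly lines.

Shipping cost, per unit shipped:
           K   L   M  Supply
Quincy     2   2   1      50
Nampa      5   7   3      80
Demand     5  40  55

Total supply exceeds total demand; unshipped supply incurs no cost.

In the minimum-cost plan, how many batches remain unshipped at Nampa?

An optimal plan:
  Quincy->K: 5 batches
  Quincy->L: 40 batches
  Quincy->M: 5 batches
  Nampa->M: 50 batches
Total cost = 245.
Nampa ships 50 of its 80, leaving 30.

30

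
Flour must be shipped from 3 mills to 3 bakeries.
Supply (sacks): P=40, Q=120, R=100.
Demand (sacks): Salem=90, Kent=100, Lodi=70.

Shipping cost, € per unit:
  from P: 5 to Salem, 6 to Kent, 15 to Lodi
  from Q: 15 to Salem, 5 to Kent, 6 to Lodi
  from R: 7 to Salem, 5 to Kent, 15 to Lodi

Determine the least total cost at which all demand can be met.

1470

An optimal shipping plan:
  P to Salem: 40 × €5 = €200
  Q to Kent: 50 × €5 = €250
  Q to Lodi: 70 × €6 = €420
  R to Salem: 50 × €7 = €350
  R to Kent: 50 × €5 = €250
Total = 200 + 250 + 420 + 350 + 250 = €1470.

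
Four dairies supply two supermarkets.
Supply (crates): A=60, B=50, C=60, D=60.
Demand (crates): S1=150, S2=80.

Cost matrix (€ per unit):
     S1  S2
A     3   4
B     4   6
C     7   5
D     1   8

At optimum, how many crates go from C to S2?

60

Solving gives:
  A→S1: 40 crates
  A→S2: 20 crates
  B→S1: 50 crates
  C→S2: 60 crates
  D→S1: 60 crates
Total cost = €760.
So C→S2 carries 60 crates.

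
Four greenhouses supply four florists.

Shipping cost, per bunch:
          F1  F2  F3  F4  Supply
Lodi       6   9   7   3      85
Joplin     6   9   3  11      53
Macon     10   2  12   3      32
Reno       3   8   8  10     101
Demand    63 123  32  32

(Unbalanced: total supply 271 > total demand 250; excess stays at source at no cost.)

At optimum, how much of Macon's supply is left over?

An optimal plan:
  Lodi->F2: 32 × 9 = 288
  Lodi->F4: 32 × 3 = 96
  Joplin->F2: 21 × 9 = 189
  Joplin->F3: 32 × 3 = 96
  Macon->F2: 32 × 2 = 64
  Reno->F1: 63 × 3 = 189
  Reno->F2: 38 × 8 = 304
Total cost = 1226.
Macon ships 32 of its 32, leaving 0.

0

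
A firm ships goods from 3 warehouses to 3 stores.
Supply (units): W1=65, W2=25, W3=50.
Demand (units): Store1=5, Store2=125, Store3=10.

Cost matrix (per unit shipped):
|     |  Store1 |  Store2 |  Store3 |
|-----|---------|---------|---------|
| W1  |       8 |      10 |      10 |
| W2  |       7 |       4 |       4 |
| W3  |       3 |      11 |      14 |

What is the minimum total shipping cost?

One minimum-cost allocation:
  W1->Store2: 65 × 10 = 650
  W2->Store2: 15 × 4 = 60
  W2->Store3: 10 × 4 = 40
  W3->Store1: 5 × 3 = 15
  W3->Store2: 45 × 11 = 495
Total = 650 + 60 + 40 + 15 + 495 = 1260.
(Supply check: W1 ships 65; W2 ships 25; W3 ships 50.)

1260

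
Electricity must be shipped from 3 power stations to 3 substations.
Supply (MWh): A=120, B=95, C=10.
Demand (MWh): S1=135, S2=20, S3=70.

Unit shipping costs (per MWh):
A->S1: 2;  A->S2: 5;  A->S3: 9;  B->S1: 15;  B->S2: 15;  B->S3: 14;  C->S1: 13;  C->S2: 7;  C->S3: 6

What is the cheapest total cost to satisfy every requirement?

Optimal allocation:
  A->S1: 120 × 2 = 240
  B->S1: 15 × 15 = 225
  B->S2: 10 × 15 = 150
  B->S3: 70 × 14 = 980
  C->S2: 10 × 7 = 70
Total = 240 + 225 + 150 + 980 + 70 = 1665.

1665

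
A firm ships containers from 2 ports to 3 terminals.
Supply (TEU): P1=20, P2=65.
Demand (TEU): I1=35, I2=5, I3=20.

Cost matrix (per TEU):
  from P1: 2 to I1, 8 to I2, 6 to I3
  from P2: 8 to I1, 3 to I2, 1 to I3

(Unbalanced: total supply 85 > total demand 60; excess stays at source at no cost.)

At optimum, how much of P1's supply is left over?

Minimum-cost shipments:
  P1→I1: 20 × 2 = 40
  P2→I1: 15 × 8 = 120
  P2→I2: 5 × 3 = 15
  P2→I3: 20 × 1 = 20
Total cost = 195.
P1 ships 20 of its 20, leaving 0.

0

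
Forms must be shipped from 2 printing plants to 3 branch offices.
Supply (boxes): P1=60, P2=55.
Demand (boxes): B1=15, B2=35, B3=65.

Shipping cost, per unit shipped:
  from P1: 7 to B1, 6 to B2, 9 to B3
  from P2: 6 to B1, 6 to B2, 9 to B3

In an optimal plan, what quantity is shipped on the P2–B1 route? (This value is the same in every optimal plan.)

Optimal shipments:
  P1->B2: 35 boxes
  P1->B3: 25 boxes
  P2->B1: 15 boxes
  P2->B3: 40 boxes
Total cost = 885.
So P2→B1 carries 15 boxes.

15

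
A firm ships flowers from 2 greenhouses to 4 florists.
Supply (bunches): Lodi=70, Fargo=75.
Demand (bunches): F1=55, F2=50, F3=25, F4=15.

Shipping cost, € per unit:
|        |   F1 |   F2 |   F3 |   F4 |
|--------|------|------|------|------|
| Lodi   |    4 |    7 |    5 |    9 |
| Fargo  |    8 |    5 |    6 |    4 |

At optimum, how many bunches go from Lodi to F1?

55

Optimal shipments:
  Lodi to F1: 55 × €4 = €220
  Lodi to F3: 15 × €5 = €75
  Fargo to F2: 50 × €5 = €250
  Fargo to F3: 10 × €6 = €60
  Fargo to F4: 15 × €4 = €60
Total cost = €665.
So Lodi→F1 carries 55 bunches.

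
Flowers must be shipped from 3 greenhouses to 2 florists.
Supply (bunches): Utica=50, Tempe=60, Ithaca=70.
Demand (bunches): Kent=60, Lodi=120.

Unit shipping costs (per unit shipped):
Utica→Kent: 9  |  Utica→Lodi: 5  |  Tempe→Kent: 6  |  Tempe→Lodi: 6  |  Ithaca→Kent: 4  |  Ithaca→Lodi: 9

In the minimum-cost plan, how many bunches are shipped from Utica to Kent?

The minimum-cost plan:
  Utica–Lodi: 50 × 5 = 250
  Tempe–Lodi: 60 × 6 = 360
  Ithaca–Kent: 60 × 4 = 240
  Ithaca–Lodi: 10 × 9 = 90
Total cost = 940.
The route Utica→Kent is not used.

0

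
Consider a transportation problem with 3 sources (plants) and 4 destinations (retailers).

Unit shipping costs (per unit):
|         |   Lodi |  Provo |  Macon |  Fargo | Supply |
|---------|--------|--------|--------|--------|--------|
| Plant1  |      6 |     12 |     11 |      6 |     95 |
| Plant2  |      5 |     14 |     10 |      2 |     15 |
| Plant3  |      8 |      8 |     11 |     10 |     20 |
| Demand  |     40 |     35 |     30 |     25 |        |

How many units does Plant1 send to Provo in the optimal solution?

The minimum-cost plan:
  Plant1→Lodi: 40 × 6 = 240
  Plant1→Provo: 15 × 12 = 180
  Plant1→Macon: 30 × 11 = 330
  Plant1→Fargo: 10 × 6 = 60
  Plant2→Fargo: 15 × 2 = 30
  Plant3→Provo: 20 × 8 = 160
Total cost = 1000.
So Plant1→Provo carries 15 units.

15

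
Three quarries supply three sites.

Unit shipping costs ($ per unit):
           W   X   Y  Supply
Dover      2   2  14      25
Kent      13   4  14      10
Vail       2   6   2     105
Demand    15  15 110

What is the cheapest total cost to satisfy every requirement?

A cheapest plan:
  Dover to W: 15 × $2 = $30
  Dover to X: 10 × $2 = $20
  Kent to X: 5 × $4 = $20
  Kent to Y: 5 × $14 = $70
  Vail to Y: 105 × $2 = $210
Total = 30 + 20 + 20 + 70 + 210 = $350.

350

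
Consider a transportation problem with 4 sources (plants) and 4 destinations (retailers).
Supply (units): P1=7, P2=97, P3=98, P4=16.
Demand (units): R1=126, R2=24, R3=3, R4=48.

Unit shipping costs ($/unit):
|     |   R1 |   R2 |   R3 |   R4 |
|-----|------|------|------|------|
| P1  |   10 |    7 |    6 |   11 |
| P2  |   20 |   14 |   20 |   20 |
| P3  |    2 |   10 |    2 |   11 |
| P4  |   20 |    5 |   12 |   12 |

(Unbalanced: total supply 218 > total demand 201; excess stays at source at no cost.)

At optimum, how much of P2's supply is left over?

17

An optimal plan:
  P1->R1: 4 × $10 = $40
  P1->R3: 3 × $6 = $18
  P2->R1: 24 × $20 = $480
  P2->R2: 8 × $14 = $112
  P2->R4: 48 × $20 = $960
  P3->R1: 98 × $2 = $196
  P4->R2: 16 × $5 = $80
Total cost = $1886.
P2 ships 80 of its 97, leaving 17.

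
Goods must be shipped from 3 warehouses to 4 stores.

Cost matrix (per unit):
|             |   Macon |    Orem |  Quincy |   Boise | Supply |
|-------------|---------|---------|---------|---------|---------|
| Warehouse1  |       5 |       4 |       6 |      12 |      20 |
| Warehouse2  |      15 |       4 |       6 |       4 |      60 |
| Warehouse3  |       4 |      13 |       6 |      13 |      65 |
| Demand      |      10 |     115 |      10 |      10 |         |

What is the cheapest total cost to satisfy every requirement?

1005

An optimal shipping plan:
  Warehouse1–Orem: 20 × 4 = 80
  Warehouse2–Orem: 60 × 4 = 240
  Warehouse3–Macon: 10 × 4 = 40
  Warehouse3–Orem: 35 × 13 = 455
  Warehouse3–Quincy: 10 × 6 = 60
  Warehouse3–Boise: 10 × 13 = 130
Total = 80 + 240 + 40 + 455 + 60 + 130 = 1005.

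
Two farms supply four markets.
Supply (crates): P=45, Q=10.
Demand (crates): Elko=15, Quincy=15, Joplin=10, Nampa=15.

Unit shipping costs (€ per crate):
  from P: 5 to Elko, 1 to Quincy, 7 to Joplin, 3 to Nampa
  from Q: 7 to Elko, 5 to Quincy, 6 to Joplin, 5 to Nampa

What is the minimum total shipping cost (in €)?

An optimal shipping plan:
  P→Elko: 15 crates
  P→Quincy: 15 crates
  P→Nampa: 15 crates
  Q→Joplin: 10 crates
Total cost = €195.
(Supply check: P ships 45; Q ships 10.)

195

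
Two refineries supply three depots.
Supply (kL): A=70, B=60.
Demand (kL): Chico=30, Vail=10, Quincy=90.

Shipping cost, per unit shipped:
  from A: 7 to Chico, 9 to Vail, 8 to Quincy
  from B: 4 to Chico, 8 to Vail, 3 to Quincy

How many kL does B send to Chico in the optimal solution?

0

The minimum-cost plan:
  A–Chico: 30 × 7 = 210
  A–Vail: 10 × 9 = 90
  A–Quincy: 30 × 8 = 240
  B–Quincy: 60 × 3 = 180
Total cost = 720.
The route B→Chico is not used.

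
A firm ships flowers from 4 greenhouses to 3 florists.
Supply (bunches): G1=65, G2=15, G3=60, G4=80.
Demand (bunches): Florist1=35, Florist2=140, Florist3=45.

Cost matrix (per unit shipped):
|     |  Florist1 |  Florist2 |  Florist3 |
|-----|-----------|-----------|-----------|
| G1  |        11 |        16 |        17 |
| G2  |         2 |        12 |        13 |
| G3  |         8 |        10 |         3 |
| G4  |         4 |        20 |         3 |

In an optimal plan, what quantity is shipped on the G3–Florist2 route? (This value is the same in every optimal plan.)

The minimum-cost plan:
  G1 to Florist2: 65 × 16 = 1040
  G2 to Florist2: 15 × 12 = 180
  G3 to Florist2: 60 × 10 = 600
  G4 to Florist1: 35 × 4 = 140
  G4 to Florist3: 45 × 3 = 135
Total cost = 2095.
So G3→Florist2 carries 60 bunches.

60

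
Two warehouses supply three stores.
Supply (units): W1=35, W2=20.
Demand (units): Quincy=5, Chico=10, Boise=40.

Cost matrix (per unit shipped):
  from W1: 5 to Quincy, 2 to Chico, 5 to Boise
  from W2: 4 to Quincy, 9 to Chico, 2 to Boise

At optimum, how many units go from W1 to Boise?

20

Solving gives:
  W1–Quincy: 5 × 5 = 25
  W1–Chico: 10 × 2 = 20
  W1–Boise: 20 × 5 = 100
  W2–Boise: 20 × 2 = 40
Total cost = 185.
So W1→Boise carries 20 units.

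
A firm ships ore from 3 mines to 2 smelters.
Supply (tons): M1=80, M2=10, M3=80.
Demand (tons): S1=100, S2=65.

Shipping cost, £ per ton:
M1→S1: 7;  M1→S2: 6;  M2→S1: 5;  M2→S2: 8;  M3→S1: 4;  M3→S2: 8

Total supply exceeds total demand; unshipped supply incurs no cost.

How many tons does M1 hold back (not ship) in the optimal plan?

5

An optimal plan:
  M1 to S1: 10 × £7 = £70
  M1 to S2: 65 × £6 = £390
  M2 to S1: 10 × £5 = £50
  M3 to S1: 80 × £4 = £320
Total cost = £830.
M1 ships 75 of its 80, leaving 5.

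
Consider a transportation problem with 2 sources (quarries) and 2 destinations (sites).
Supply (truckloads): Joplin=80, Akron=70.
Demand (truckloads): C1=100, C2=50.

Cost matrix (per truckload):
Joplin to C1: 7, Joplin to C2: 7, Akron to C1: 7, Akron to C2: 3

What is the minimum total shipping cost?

850

One minimum-cost allocation:
  Joplin–C1: 80 × 7 = 560
  Akron–C1: 20 × 7 = 140
  Akron–C2: 50 × 3 = 150
Total = 560 + 140 + 150 = 850.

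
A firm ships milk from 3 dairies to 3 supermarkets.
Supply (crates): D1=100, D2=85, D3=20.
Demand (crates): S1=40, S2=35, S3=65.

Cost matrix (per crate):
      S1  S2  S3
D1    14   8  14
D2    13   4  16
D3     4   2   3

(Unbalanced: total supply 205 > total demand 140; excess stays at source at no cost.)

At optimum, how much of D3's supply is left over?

0

An optimal plan:
  D1->S3: 45 × 14 = 630
  D2->S1: 40 × 13 = 520
  D2->S2: 35 × 4 = 140
  D3->S3: 20 × 3 = 60
Total cost = 1350.
D3 ships 20 of its 20, leaving 0.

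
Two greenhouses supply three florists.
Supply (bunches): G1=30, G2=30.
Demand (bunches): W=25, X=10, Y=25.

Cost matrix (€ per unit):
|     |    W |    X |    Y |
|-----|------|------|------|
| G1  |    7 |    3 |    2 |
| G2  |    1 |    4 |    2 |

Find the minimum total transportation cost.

105

An optimal shipping plan:
  G1 to X: 10 bunches
  G1 to Y: 20 bunches
  G2 to W: 25 bunches
  G2 to Y: 5 bunches
Total cost = €105.
(Supply check: G1 ships 30; G2 ships 30.)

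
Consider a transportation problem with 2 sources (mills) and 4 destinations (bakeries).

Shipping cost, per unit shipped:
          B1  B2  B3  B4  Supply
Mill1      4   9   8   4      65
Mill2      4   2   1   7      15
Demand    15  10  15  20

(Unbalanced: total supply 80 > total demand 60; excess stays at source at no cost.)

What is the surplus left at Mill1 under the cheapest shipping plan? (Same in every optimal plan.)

An optimal plan:
  Mill1 to B1: 15 × 4 = 60
  Mill1 to B2: 10 × 9 = 90
  Mill1 to B4: 20 × 4 = 80
  Mill2 to B3: 15 × 1 = 15
Total cost = 245.
Mill1 ships 45 of its 65, leaving 20.

20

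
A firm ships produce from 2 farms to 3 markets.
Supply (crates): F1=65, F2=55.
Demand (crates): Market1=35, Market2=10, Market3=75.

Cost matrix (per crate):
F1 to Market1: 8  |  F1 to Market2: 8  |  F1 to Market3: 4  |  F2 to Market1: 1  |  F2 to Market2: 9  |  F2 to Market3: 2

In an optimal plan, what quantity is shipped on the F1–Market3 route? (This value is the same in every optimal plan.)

The minimum-cost plan:
  F1->Market2: 10 × 8 = 80
  F1->Market3: 55 × 4 = 220
  F2->Market1: 35 × 1 = 35
  F2->Market3: 20 × 2 = 40
Total cost = 375.
So F1→Market3 carries 55 crates.

55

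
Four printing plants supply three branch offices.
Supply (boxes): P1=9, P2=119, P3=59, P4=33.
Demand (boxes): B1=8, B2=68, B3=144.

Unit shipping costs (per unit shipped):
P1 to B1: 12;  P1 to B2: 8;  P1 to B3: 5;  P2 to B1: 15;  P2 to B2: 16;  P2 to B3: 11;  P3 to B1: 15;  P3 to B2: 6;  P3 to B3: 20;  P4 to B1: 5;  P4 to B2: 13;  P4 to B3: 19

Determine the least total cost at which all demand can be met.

An optimal shipping plan:
  P1→B3: 9 boxes
  P2→B3: 119 boxes
  P3→B2: 59 boxes
  P4→B1: 8 boxes
  P4→B2: 9 boxes
  P4→B3: 16 boxes
Total cost = 2169.

2169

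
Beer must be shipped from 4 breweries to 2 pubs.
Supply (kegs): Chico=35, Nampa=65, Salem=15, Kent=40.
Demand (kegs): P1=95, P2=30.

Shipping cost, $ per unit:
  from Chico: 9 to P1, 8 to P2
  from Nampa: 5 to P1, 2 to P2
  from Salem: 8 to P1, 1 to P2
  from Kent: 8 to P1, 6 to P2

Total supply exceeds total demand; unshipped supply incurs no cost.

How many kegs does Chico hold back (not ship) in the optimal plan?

An optimal plan:
  Chico to P1: 5 × $9 = $45
  Nampa to P1: 50 × $5 = $250
  Nampa to P2: 15 × $2 = $30
  Salem to P2: 15 × $1 = $15
  Kent to P1: 40 × $8 = $320
Total cost = $660.
Chico ships 5 of its 35, leaving 30.

30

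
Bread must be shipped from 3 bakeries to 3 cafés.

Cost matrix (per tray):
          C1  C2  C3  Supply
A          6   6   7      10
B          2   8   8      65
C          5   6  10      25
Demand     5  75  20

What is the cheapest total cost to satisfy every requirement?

An optimal shipping plan:
  A->C2: 10 × 6 = 60
  B->C1: 5 × 2 = 10
  B->C2: 40 × 8 = 320
  B->C3: 20 × 8 = 160
  C->C2: 25 × 6 = 150
Total = 60 + 10 + 320 + 160 + 150 = 700.
(Supply check: A ships 10; B ships 65; C ships 25.)

700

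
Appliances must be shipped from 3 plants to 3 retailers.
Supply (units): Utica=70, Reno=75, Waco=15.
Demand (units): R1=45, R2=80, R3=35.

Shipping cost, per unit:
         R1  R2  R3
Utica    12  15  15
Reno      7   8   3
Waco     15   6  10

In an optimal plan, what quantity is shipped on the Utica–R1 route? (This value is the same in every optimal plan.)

45

The minimum-cost plan:
  Utica->R1: 45 units
  Utica->R2: 25 units
  Reno->R2: 40 units
  Reno->R3: 35 units
  Waco->R2: 15 units
Total cost = 1430.
So Utica→R1 carries 45 units.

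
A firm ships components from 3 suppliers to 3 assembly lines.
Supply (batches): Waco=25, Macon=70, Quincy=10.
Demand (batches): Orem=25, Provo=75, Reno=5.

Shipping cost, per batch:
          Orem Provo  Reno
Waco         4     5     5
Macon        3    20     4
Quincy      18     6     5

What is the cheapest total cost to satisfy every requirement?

Optimal allocation:
  Waco–Provo: 25 × 5 = 125
  Macon–Orem: 25 × 3 = 75
  Macon–Provo: 40 × 20 = 800
  Macon–Reno: 5 × 4 = 20
  Quincy–Provo: 10 × 6 = 60
Total = 125 + 75 + 800 + 20 + 60 = 1080.

1080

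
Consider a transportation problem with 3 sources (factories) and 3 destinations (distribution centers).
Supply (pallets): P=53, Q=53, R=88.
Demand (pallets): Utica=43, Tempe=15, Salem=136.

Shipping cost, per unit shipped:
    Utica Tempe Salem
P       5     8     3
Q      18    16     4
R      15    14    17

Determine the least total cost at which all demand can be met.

Optimal allocation:
  P→Salem: 53 × 3 = 159
  Q→Salem: 53 × 4 = 212
  R→Utica: 43 × 15 = 645
  R→Tempe: 15 × 14 = 210
  R→Salem: 30 × 17 = 510
Total = 159 + 212 + 645 + 210 + 510 = 1736.

1736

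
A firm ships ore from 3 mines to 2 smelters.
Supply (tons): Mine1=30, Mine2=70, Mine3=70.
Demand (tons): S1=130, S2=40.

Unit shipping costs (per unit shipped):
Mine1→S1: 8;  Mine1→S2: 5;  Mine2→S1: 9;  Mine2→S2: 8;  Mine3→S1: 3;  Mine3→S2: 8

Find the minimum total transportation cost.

980

A cheapest plan:
  Mine1->S2: 30 tons
  Mine2->S1: 60 tons
  Mine2->S2: 10 tons
  Mine3->S1: 70 tons
Total cost = 980.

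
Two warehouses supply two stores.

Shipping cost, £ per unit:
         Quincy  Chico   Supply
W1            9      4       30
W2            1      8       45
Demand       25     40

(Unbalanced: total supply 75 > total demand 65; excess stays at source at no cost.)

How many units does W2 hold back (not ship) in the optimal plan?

Minimum-cost shipments:
  W1→Chico: 30 × £4 = £120
  W2→Quincy: 25 × £1 = £25
  W2→Chico: 10 × £8 = £80
Total cost = £225.
W2 ships 35 of its 45, leaving 10.

10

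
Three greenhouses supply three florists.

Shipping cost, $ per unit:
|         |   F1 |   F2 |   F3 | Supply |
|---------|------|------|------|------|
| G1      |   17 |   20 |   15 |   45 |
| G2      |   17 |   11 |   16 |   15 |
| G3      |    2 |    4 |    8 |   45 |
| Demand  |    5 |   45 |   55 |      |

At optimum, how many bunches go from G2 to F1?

Optimal shipments:
  G1→F3: 45 bunches
  G2→F2: 15 bunches
  G3→F1: 5 bunches
  G3→F2: 30 bunches
  G3→F3: 10 bunches
Total cost = $1050.
The route G2→F1 is not used.

0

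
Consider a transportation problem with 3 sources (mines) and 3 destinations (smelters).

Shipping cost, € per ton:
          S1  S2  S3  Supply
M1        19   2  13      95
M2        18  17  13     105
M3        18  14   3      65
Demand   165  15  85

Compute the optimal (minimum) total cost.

3515

One minimum-cost allocation:
  M1->S1: 60 tons
  M1->S2: 15 tons
  M1->S3: 20 tons
  M2->S1: 105 tons
  M3->S3: 65 tons
Total cost = €3515.
(Supply check: M1 ships 95; M2 ships 105; M3 ships 65.)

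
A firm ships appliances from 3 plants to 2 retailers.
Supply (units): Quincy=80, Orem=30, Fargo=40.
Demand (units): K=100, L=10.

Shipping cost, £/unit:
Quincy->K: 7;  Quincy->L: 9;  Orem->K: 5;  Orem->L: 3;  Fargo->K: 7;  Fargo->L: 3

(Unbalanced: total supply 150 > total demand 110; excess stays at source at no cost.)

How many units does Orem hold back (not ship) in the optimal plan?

Minimum-cost shipments:
  Quincy–K: 40 × £7 = £280
  Orem–K: 30 × £5 = £150
  Fargo–K: 30 × £7 = £210
  Fargo–L: 10 × £3 = £30
Total cost = £670.
Orem ships 30 of its 30, leaving 0.

0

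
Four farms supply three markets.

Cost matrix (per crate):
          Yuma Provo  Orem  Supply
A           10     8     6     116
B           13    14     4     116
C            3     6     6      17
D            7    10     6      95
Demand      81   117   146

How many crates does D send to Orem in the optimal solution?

30

Solving gives:
  A to Provo: 116 × 8 = 928
  B to Orem: 116 × 4 = 464
  C to Yuma: 17 × 3 = 51
  D to Yuma: 64 × 7 = 448
  D to Provo: 1 × 10 = 10
  D to Orem: 30 × 6 = 180
Total cost = 2081.
So D→Orem carries 30 crates.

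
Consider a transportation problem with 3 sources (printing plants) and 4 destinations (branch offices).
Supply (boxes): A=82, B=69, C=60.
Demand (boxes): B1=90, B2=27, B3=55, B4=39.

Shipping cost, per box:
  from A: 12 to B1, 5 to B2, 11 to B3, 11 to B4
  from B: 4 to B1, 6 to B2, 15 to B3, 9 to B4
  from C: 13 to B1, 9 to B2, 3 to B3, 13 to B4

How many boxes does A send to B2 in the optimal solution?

27

Solving gives:
  A→B1: 16 × 12 = 192
  A→B2: 27 × 5 = 135
  A→B4: 39 × 11 = 429
  B→B1: 69 × 4 = 276
  C→B1: 5 × 13 = 65
  C→B3: 55 × 3 = 165
Total cost = 1262.
So A→B2 carries 27 boxes.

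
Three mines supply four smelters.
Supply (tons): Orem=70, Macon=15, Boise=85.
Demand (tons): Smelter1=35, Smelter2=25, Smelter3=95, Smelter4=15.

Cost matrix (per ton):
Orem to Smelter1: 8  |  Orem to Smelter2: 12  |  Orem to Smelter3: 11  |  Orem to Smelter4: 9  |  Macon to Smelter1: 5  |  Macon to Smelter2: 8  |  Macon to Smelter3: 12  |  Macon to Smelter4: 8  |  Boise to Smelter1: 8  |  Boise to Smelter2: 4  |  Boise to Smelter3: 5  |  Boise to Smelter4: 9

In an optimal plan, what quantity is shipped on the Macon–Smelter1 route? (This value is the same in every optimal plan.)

Optimal shipments:
  Orem to Smelter1: 20 × 8 = 160
  Orem to Smelter3: 35 × 11 = 385
  Orem to Smelter4: 15 × 9 = 135
  Macon to Smelter1: 15 × 5 = 75
  Boise to Smelter2: 25 × 4 = 100
  Boise to Smelter3: 60 × 5 = 300
Total cost = 1155.
So Macon→Smelter1 carries 15 tons.

15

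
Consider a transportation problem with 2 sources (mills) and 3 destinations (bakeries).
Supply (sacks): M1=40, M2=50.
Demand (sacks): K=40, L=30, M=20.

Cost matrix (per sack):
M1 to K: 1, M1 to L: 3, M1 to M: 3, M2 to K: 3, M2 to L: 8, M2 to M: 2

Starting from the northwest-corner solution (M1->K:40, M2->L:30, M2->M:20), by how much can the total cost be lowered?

90

Current plan cost = 40·1 + 30·8 + 20·2 = 320.
Optimal plan:
  M1->K: 10 × 1 = 10
  M1->L: 30 × 3 = 90
  M2->K: 30 × 3 = 90
  M2->M: 20 × 2 = 40
Optimal cost = 230.
Saving = 320 − 230 = 90.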